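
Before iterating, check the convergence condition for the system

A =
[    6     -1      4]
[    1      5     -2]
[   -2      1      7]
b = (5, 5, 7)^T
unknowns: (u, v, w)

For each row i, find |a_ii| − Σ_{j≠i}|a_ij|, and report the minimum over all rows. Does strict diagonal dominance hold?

row 1: |6| − (1+4) = 1
row 2: |5| − (1+2) = 2
row 3: |7| − (2+1) = 4
minimum over rows = 1 → strictly diagonally dominant (convergence guaranteed)

1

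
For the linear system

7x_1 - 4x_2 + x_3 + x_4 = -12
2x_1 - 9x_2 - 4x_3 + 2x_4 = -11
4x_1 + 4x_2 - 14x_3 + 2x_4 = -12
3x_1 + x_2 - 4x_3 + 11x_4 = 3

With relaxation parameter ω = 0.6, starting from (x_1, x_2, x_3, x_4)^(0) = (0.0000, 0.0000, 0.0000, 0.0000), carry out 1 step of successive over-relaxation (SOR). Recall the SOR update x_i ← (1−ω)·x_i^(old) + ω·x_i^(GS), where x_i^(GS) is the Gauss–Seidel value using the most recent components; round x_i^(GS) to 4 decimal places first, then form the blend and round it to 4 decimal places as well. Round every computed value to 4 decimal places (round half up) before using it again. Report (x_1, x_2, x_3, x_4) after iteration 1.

Iteration 1:
  x_1: GS value = (-12 - (-4)·0.0000 - (1)·0.0000 - (1)·0.0000) / (7) = -1.7143;  x_1 ← (1−ω)·0.0000 + ω·-1.7143 = -1.0286
  x_2: GS value = (-11 - (2)·-1.0286 - (-4)·0.0000 - (2)·0.0000) / (-9) = 0.9936;  x_2 ← (1−ω)·0.0000 + ω·0.9936 = 0.5962
  x_3: GS value = (-12 - (4)·-1.0286 - (4)·0.5962 - (2)·0.0000) / (-14) = 0.7336;  x_3 ← (1−ω)·0.0000 + ω·0.7336 = 0.4402
  x_4: GS value = (3 - (3)·-1.0286 - (1)·0.5962 - (-4)·0.4402) / (11) = 0.6591;  x_4 ← (1−ω)·0.0000 + ω·0.6591 = 0.3955

(-1.0286, 0.5962, 0.4402, 0.3955)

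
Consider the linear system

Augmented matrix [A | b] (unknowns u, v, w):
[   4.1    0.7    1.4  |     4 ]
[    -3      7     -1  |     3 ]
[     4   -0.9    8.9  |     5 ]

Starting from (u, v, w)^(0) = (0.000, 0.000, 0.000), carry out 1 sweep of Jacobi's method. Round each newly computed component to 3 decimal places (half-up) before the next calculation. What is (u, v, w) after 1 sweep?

(0.976, 0.429, 0.562)

Iteration 1:
  u = (4 - (0.7)·0.000 - (1.4)·0.000) / (4.1) = 0.976
  v = (3 - (-3)·0.000 - (-1)·0.000) / (7) = 0.429
  w = (5 - (4)·0.000 - (-0.9)·0.000) / (8.9) = 0.562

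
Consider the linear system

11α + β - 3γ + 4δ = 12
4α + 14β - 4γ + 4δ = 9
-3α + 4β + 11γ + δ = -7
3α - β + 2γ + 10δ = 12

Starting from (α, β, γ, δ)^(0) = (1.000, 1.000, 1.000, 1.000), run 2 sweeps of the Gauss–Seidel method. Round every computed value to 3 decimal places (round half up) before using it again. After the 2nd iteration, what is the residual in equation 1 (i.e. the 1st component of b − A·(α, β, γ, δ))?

0.059

Iteration 1:
  α = (12 - (1)·1.000 - (-3)·1.000 - (4)·1.000) / (11) = 0.909
  β = (9 - (4)·0.909 - (-4)·1.000 - (4)·1.000) / (14) = 0.383
  γ = (-7 - (-3)·0.909 - (4)·0.383 - (1)·1.000) / (11) = -0.619
  δ = (12 - (3)·0.909 - (-1)·0.383 - (2)·-0.619) / (10) = 1.089
Iteration 2:
  α = (12 - (1)·0.383 - (-3)·-0.619 - (4)·1.089) / (11) = 0.491
  β = (9 - (4)·0.491 - (-4)·-0.619 - (4)·1.089) / (14) = 0.015
  γ = (-7 - (-3)·0.491 - (4)·0.015 - (1)·1.089) / (11) = -0.607
  δ = (12 - (3)·0.491 - (-1)·0.015 - (2)·-0.607) / (10) = 1.176
Residual b − A·x = (0.059, -0.306, -0.086, -0.004)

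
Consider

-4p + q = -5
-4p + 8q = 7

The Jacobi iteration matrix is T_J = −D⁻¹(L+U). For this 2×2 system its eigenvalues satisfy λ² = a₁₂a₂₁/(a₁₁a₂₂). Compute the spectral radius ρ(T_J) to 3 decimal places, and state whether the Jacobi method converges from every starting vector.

a₁₂a₂₁/(a₁₁a₂₂) = (1)·(-4) / ((-4)·(8)) = 0.125000
ρ = √|0.125000| = √0.125000 = 0.354
ρ < 1, so Jacobi converges

0.354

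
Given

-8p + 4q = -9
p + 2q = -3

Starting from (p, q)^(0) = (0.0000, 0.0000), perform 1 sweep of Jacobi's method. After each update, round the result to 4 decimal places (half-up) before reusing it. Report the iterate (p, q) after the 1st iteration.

(1.1250, -1.5000)

Iteration 1:
  p = (-9 - (4)·0.0000) / (-8) = 1.1250
  q = (-3 - (1)·0.0000) / (2) = -1.5000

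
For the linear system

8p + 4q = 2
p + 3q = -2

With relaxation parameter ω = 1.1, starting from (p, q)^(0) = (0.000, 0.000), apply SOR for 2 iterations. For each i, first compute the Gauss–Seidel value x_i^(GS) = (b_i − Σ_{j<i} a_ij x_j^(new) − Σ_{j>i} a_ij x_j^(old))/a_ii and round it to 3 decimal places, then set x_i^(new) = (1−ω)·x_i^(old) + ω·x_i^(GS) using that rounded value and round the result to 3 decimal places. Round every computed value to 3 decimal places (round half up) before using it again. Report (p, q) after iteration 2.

(0.706, -0.909)

Iteration 1:
  p: GS value = (2 - (4)·0.000) / (8) = 0.250;  p ← (1−ω)·0.000 + ω·0.250 = 0.275
  q: GS value = (-2 - (1)·0.275) / (3) = -0.758;  q ← (1−ω)·0.000 + ω·-0.758 = -0.834
Iteration 2:
  p: GS value = (2 - (4)·-0.834) / (8) = 0.667;  p ← (1−ω)·0.275 + ω·0.667 = 0.706
  q: GS value = (-2 - (1)·0.706) / (3) = -0.902;  q ← (1−ω)·-0.834 + ω·-0.902 = -0.909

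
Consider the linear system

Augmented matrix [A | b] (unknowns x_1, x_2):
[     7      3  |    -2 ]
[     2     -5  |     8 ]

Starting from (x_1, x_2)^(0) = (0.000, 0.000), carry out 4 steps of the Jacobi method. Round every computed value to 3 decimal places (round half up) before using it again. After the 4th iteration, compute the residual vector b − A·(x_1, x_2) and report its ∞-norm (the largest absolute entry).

0.238

Iteration 1:
  x_1 = (-2 - (3)·0.000) / (7) = -0.286
  x_2 = (8 - (2)·0.000) / (-5) = -1.600
Iteration 2:
  x_1 = (-2 - (3)·-1.600) / (7) = 0.400
  x_2 = (8 - (2)·-0.286) / (-5) = -1.714
Iteration 3:
  x_1 = (-2 - (3)·-1.714) / (7) = 0.449
  x_2 = (8 - (2)·0.400) / (-5) = -1.440
Iteration 4:
  x_1 = (-2 - (3)·-1.440) / (7) = 0.331
  x_2 = (8 - (2)·0.449) / (-5) = -1.420
Residual b − A·x = (-0.057, 0.238); ∞-norm = 0.238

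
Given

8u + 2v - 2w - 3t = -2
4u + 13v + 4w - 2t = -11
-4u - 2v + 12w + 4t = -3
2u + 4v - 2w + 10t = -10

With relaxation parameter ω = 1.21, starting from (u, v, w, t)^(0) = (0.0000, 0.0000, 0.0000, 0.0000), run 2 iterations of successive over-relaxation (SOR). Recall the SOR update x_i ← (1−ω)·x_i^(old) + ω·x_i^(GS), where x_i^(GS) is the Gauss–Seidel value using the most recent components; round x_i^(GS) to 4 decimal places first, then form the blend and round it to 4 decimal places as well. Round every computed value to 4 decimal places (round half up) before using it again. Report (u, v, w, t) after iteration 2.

(-0.5297, -0.5657, -0.1625, -0.6704)

Iteration 1:
  u: GS value = (-2 - (2)·0.0000 - (-2)·0.0000 - (-3)·0.0000) / (8) = -0.2500;  u ← (1−ω)·0.0000 + ω·-0.2500 = -0.3025
  v: GS value = (-11 - (4)·-0.3025 - (4)·0.0000 - (-2)·0.0000) / (13) = -0.7531;  v ← (1−ω)·0.0000 + ω·-0.7531 = -0.9113
  w: GS value = (-3 - (-4)·-0.3025 - (-2)·-0.9113 - (4)·0.0000) / (12) = -0.5027;  w ← (1−ω)·0.0000 + ω·-0.5027 = -0.6083
  t: GS value = (-10 - (2)·-0.3025 - (4)·-0.9113 - (-2)·-0.6083) / (10) = -0.6966;  t ← (1−ω)·0.0000 + ω·-0.6966 = -0.8429
Iteration 2:
  u: GS value = (-2 - (2)·-0.9113 - (-2)·-0.6083 - (-3)·-0.8429) / (8) = -0.4903;  u ← (1−ω)·-0.3025 + ω·-0.4903 = -0.5297
  v: GS value = (-11 - (4)·-0.5297 - (4)·-0.6083 - (-2)·-0.8429) / (13) = -0.6257;  v ← (1−ω)·-0.9113 + ω·-0.6257 = -0.5657
  w: GS value = (-3 - (-4)·-0.5297 - (-2)·-0.5657 - (4)·-0.8429) / (12) = -0.2399;  w ← (1−ω)·-0.6083 + ω·-0.2399 = -0.1625
  t: GS value = (-10 - (2)·-0.5297 - (4)·-0.5657 - (-2)·-0.1625) / (10) = -0.7003;  t ← (1−ω)·-0.8429 + ω·-0.7003 = -0.6704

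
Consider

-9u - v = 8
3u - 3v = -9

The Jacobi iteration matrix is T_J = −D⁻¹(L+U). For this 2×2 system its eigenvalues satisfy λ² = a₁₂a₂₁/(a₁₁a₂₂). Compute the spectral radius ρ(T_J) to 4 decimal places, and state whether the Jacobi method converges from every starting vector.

a₁₂a₂₁/(a₁₁a₂₂) = (-1)·(3) / ((-9)·(-3)) = -0.111111
ρ = √|-0.111111| = √0.111111 = 0.3333
ρ < 1, so Jacobi converges

0.3333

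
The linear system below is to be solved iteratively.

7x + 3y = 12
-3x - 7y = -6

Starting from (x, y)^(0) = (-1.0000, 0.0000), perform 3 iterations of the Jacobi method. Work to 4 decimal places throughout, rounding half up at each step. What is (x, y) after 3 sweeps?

(1.6618, 0.3586)

Iteration 1:
  x = (12 - (3)·0.0000) / (7) = 1.7143
  y = (-6 - (-3)·-1.0000) / (-7) = 1.2857
Iteration 2:
  x = (12 - (3)·1.2857) / (7) = 1.1633
  y = (-6 - (-3)·1.7143) / (-7) = 0.1224
Iteration 3:
  x = (12 - (3)·0.1224) / (7) = 1.6618
  y = (-6 - (-3)·1.1633) / (-7) = 0.3586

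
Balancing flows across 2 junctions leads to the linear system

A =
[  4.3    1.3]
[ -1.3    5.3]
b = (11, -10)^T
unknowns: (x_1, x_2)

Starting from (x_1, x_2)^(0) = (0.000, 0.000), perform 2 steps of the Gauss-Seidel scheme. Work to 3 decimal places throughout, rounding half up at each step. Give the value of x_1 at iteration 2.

Iteration 1:
  x_1 = (11 - (1.3)·0.000) / (4.3) = 2.558
  x_2 = (-10 - (-1.3)·2.558) / (5.3) = -1.259
Iteration 2:
  x_1 = (11 - (1.3)·-1.259) / (4.3) = 2.939
  x_2 = (-10 - (-1.3)·2.939) / (5.3) = -1.166

2.939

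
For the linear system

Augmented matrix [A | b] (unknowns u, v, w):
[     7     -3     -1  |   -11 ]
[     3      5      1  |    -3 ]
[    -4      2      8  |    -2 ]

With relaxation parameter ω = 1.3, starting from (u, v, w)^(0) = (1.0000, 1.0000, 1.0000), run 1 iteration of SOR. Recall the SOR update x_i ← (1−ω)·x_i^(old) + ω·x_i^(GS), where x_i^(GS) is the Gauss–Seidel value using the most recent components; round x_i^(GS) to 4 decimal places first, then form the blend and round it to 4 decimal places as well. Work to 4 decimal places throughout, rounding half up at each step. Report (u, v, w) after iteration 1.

(-1.6000, -0.0920, -1.6351)

Iteration 1:
  u: GS value = (-11 - (-3)·1.0000 - (-1)·1.0000) / (7) = -1.0000;  u ← (1−ω)·1.0000 + ω·-1.0000 = -1.6000
  v: GS value = (-3 - (3)·-1.6000 - (1)·1.0000) / (5) = 0.1600;  v ← (1−ω)·1.0000 + ω·0.1600 = -0.0920
  w: GS value = (-2 - (-4)·-1.6000 - (2)·-0.0920) / (8) = -1.0270;  w ← (1−ω)·1.0000 + ω·-1.0270 = -1.6351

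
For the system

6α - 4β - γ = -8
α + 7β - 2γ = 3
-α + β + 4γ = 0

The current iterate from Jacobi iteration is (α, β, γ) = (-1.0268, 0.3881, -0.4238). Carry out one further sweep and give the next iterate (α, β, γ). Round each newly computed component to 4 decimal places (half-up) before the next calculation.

One sweep:
  α = (-8 - (-4)·0.3881 - (-1)·-0.4238) / (6) = -1.1452
  β = (3 - (1)·-1.0268 - (-2)·-0.4238) / (7) = 0.4542
  γ = (0 - (-1)·-1.0268 - (1)·0.3881) / (4) = -0.3537

(-1.1452, 0.4542, -0.3537)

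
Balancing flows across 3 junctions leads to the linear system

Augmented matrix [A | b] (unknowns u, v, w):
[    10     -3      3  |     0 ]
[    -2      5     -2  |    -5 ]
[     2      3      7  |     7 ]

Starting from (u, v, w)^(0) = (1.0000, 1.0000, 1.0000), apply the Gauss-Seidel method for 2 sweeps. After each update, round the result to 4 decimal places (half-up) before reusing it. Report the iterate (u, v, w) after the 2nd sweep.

Iteration 1:
  u = (0 - (-3)·1.0000 - (3)·1.0000) / (10) = 0.0000
  v = (-5 - (-2)·0.0000 - (-2)·1.0000) / (5) = -0.6000
  w = (7 - (2)·0.0000 - (3)·-0.6000) / (7) = 1.2571
Iteration 2:
  u = (0 - (-3)·-0.6000 - (3)·1.2571) / (10) = -0.5571
  v = (-5 - (-2)·-0.5571 - (-2)·1.2571) / (5) = -0.7200
  w = (7 - (2)·-0.5571 - (3)·-0.7200) / (7) = 1.4677

(-0.5571, -0.7200, 1.4677)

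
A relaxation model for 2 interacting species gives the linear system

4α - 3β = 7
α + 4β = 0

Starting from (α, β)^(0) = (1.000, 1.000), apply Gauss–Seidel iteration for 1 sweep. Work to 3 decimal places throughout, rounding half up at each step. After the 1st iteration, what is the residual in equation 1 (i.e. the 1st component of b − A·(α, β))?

Iteration 1:
  α = (7 - (-3)·1.000) / (4) = 2.500
  β = (0 - (1)·2.500) / (4) = -0.625
Residual b − A·x = (-4.875, 0.000)

-4.875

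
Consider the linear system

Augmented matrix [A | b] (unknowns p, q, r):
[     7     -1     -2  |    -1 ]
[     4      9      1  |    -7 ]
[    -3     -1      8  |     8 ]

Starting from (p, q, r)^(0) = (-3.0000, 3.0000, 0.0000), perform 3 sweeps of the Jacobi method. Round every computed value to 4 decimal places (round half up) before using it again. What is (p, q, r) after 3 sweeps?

Iteration 1:
  p = (-1 - (-1)·3.0000 - (-2)·0.0000) / (7) = 0.2857
  q = (-7 - (4)·-3.0000 - (1)·0.0000) / (9) = 0.5556
  r = (8 - (-3)·-3.0000 - (-1)·3.0000) / (8) = 0.2500
Iteration 2:
  p = (-1 - (-1)·0.5556 - (-2)·0.2500) / (7) = 0.0079
  q = (-7 - (4)·0.2857 - (1)·0.2500) / (9) = -0.9325
  r = (8 - (-3)·0.2857 - (-1)·0.5556) / (8) = 1.1766
Iteration 3:
  p = (-1 - (-1)·-0.9325 - (-2)·1.1766) / (7) = 0.0601
  q = (-7 - (4)·0.0079 - (1)·1.1766) / (9) = -0.9120
  r = (8 - (-3)·0.0079 - (-1)·-0.9325) / (8) = 0.8864

(0.0601, -0.9120, 0.8864)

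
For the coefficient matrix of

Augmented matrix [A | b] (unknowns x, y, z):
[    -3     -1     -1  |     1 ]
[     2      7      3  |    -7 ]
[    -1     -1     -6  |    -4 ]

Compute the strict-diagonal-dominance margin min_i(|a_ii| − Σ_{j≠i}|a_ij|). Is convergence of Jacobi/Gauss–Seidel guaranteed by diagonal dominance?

row 1: |-3| − (1+1) = 1
row 2: |7| − (2+3) = 2
row 3: |-6| − (1+1) = 4
minimum over rows = 1 → strictly diagonally dominant (convergence guaranteed)

1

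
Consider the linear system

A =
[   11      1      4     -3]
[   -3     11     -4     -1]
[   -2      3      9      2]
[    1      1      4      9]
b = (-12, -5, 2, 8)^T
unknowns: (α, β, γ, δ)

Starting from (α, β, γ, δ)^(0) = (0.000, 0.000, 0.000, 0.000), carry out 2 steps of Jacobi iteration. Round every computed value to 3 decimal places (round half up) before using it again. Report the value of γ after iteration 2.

Iteration 1:
  α = (-12 - (1)·0.000 - (4)·0.000 - (-3)·0.000) / (11) = -1.091
  β = (-5 - (-3)·0.000 - (-4)·0.000 - (-1)·0.000) / (11) = -0.455
  γ = (2 - (-2)·0.000 - (3)·0.000 - (2)·0.000) / (9) = 0.222
  δ = (8 - (1)·0.000 - (1)·0.000 - (4)·0.000) / (9) = 0.889
Iteration 2:
  α = (-12 - (1)·-0.455 - (4)·0.222 - (-3)·0.889) / (11) = -0.888
  β = (-5 - (-3)·-1.091 - (-4)·0.222 - (-1)·0.889) / (11) = -0.591
  γ = (2 - (-2)·-1.091 - (3)·-0.455 - (2)·0.889) / (9) = -0.066
  δ = (8 - (1)·-1.091 - (1)·-0.455 - (4)·0.222) / (9) = 0.962

-0.066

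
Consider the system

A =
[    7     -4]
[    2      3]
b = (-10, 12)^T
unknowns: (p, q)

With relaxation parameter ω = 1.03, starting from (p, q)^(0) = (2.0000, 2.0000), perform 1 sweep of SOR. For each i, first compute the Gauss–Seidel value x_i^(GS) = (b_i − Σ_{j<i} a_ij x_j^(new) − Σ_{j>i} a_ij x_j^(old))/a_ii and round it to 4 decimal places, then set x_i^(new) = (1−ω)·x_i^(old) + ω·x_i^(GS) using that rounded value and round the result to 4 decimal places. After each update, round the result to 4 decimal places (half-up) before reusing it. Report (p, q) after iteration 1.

(-0.3543, 4.3033)

Iteration 1:
  p: GS value = (-10 - (-4)·2.0000) / (7) = -0.2857;  p ← (1−ω)·2.0000 + ω·-0.2857 = -0.3543
  q: GS value = (12 - (2)·-0.3543) / (3) = 4.2362;  q ← (1−ω)·2.0000 + ω·4.2362 = 4.3033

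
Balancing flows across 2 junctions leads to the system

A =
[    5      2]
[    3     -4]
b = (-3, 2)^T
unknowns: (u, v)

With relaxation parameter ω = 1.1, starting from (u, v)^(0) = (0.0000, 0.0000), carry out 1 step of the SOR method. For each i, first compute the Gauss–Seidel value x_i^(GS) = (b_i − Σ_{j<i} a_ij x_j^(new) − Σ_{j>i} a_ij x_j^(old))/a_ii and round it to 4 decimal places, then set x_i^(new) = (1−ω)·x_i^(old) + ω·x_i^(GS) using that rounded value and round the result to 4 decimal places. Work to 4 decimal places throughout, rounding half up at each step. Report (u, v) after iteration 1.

Iteration 1:
  u: GS value = (-3 - (2)·0.0000) / (5) = -0.6000;  u ← (1−ω)·0.0000 + ω·-0.6000 = -0.6600
  v: GS value = (2 - (3)·-0.6600) / (-4) = -0.9950;  v ← (1−ω)·0.0000 + ω·-0.9950 = -1.0945

(-0.6600, -1.0945)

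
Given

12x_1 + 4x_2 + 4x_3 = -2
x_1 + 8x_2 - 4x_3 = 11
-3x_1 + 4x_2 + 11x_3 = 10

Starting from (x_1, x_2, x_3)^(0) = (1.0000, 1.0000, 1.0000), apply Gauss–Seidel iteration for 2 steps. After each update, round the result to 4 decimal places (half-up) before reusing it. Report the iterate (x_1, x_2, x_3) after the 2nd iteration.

Iteration 1:
  x_1 = (-2 - (4)·1.0000 - (4)·1.0000) / (12) = -0.8333
  x_2 = (11 - (1)·-0.8333 - (-4)·1.0000) / (8) = 1.9792
  x_3 = (10 - (-3)·-0.8333 - (4)·1.9792) / (11) = -0.0379
Iteration 2:
  x_1 = (-2 - (4)·1.9792 - (4)·-0.0379) / (12) = -0.8138
  x_2 = (11 - (1)·-0.8138 - (-4)·-0.0379) / (8) = 1.4578
  x_3 = (10 - (-3)·-0.8138 - (4)·1.4578) / (11) = 0.1570

(-0.8138, 1.4578, 0.1570)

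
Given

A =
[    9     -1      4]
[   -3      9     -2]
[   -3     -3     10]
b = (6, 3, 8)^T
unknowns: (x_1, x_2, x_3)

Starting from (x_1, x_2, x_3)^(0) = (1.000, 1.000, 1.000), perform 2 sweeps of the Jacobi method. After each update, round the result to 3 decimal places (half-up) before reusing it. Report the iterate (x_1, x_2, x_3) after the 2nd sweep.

(0.143, 0.755, 1.167)

Iteration 1:
  x_1 = (6 - (-1)·1.000 - (4)·1.000) / (9) = 0.333
  x_2 = (3 - (-3)·1.000 - (-2)·1.000) / (9) = 0.889
  x_3 = (8 - (-3)·1.000 - (-3)·1.000) / (10) = 1.400
Iteration 2:
  x_1 = (6 - (-1)·0.889 - (4)·1.400) / (9) = 0.143
  x_2 = (3 - (-3)·0.333 - (-2)·1.400) / (9) = 0.755
  x_3 = (8 - (-3)·0.333 - (-3)·0.889) / (10) = 1.167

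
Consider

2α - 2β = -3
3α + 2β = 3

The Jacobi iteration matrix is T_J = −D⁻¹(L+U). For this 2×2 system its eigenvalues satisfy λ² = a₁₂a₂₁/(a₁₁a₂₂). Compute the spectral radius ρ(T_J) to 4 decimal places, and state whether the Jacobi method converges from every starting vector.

a₁₂a₂₁/(a₁₁a₂₂) = (-2)·(3) / ((2)·(2)) = -1.500000
ρ = √|-1.500000| = √1.500000 = 1.2247
ρ > 1, so Jacobi diverges

1.2247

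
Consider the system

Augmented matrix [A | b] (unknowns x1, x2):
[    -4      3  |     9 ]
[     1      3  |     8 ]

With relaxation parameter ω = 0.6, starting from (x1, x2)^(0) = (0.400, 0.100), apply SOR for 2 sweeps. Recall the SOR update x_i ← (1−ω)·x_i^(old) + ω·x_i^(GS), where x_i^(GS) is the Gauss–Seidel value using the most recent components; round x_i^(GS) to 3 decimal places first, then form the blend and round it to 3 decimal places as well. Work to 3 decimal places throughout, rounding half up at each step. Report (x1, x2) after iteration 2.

Iteration 1:
  x1: GS value = (9 - (3)·0.100) / (-4) = -2.175;  x1 ← (1−ω)·0.400 + ω·-2.175 = -1.145
  x2: GS value = (8 - (1)·-1.145) / (3) = 3.048;  x2 ← (1−ω)·0.100 + ω·3.048 = 1.869
Iteration 2:
  x1: GS value = (9 - (3)·1.869) / (-4) = -0.848;  x1 ← (1−ω)·-1.145 + ω·-0.848 = -0.967
  x2: GS value = (8 - (1)·-0.967) / (3) = 2.989;  x2 ← (1−ω)·1.869 + ω·2.989 = 2.541

(-0.967, 2.541)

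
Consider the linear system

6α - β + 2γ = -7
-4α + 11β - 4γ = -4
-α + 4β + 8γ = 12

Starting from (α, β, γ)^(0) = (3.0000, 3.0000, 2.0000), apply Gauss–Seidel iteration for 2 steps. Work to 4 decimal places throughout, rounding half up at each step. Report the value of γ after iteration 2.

Iteration 1:
  α = (-7 - (-1)·3.0000 - (2)·2.0000) / (6) = -1.3333
  β = (-4 - (-4)·-1.3333 - (-4)·2.0000) / (11) = -0.1212
  γ = (12 - (-1)·-1.3333 - (4)·-0.1212) / (8) = 1.3939
Iteration 2:
  α = (-7 - (-1)·-0.1212 - (2)·1.3939) / (6) = -1.6515
  β = (-4 - (-4)·-1.6515 - (-4)·1.3939) / (11) = -0.4573
  γ = (12 - (-1)·-1.6515 - (4)·-0.4573) / (8) = 1.5222

1.5222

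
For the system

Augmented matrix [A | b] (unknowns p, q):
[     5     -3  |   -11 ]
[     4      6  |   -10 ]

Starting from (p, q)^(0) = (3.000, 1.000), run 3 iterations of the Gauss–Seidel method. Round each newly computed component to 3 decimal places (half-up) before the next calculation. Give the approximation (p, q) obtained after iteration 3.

(-2.176, -0.216)

Iteration 1:
  p = (-11 - (-3)·1.000) / (5) = -1.600
  q = (-10 - (4)·-1.600) / (6) = -0.600
Iteration 2:
  p = (-11 - (-3)·-0.600) / (5) = -2.560
  q = (-10 - (4)·-2.560) / (6) = 0.040
Iteration 3:
  p = (-11 - (-3)·0.040) / (5) = -2.176
  q = (-10 - (4)·-2.176) / (6) = -0.216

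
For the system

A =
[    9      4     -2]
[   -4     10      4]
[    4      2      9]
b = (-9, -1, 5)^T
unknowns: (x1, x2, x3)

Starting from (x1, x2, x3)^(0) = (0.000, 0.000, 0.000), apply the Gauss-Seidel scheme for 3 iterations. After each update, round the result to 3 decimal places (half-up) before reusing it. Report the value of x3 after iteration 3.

Iteration 1:
  x1 = (-9 - (4)·0.000 - (-2)·0.000) / (9) = -1.000
  x2 = (-1 - (-4)·-1.000 - (4)·0.000) / (10) = -0.500
  x3 = (5 - (4)·-1.000 - (2)·-0.500) / (9) = 1.111
Iteration 2:
  x1 = (-9 - (4)·-0.500 - (-2)·1.111) / (9) = -0.531
  x2 = (-1 - (-4)·-0.531 - (4)·1.111) / (10) = -0.757
  x3 = (5 - (4)·-0.531 - (2)·-0.757) / (9) = 0.960
Iteration 3:
  x1 = (-9 - (4)·-0.757 - (-2)·0.960) / (9) = -0.450
  x2 = (-1 - (-4)·-0.450 - (4)·0.960) / (10) = -0.664
  x3 = (5 - (4)·-0.450 - (2)·-0.664) / (9) = 0.903

0.903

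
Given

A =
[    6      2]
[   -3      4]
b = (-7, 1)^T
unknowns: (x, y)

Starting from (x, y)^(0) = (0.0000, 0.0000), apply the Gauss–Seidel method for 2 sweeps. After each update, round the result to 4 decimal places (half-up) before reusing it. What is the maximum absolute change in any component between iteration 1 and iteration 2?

0.2084

Iteration 1:
  x = (-7 - (2)·0.0000) / (6) = -1.1667
  y = (1 - (-3)·-1.1667) / (4) = -0.6250
Iteration 2:
  x = (-7 - (2)·-0.6250) / (6) = -0.9583
  y = (1 - (-3)·-0.9583) / (4) = -0.4687
Change: (0.2084, 0.1563) → max |·| = 0.2084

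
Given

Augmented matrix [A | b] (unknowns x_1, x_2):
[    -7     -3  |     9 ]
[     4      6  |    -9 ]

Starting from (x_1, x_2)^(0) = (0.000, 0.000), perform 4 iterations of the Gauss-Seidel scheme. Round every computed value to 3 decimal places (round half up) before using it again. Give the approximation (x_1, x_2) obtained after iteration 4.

(-0.909, -0.894)

Iteration 1:
  x_1 = (9 - (-3)·0.000) / (-7) = -1.286
  x_2 = (-9 - (4)·-1.286) / (6) = -0.643
Iteration 2:
  x_1 = (9 - (-3)·-0.643) / (-7) = -1.010
  x_2 = (-9 - (4)·-1.010) / (6) = -0.827
Iteration 3:
  x_1 = (9 - (-3)·-0.827) / (-7) = -0.931
  x_2 = (-9 - (4)·-0.931) / (6) = -0.879
Iteration 4:
  x_1 = (9 - (-3)·-0.879) / (-7) = -0.909
  x_2 = (-9 - (4)·-0.909) / (6) = -0.894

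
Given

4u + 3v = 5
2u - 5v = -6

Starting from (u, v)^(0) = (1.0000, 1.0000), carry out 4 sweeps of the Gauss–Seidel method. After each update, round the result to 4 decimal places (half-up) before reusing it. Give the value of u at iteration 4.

0.2630

Iteration 1:
  u = (5 - (3)·1.0000) / (4) = 0.5000
  v = (-6 - (2)·0.5000) / (-5) = 1.4000
Iteration 2:
  u = (5 - (3)·1.4000) / (4) = 0.2000
  v = (-6 - (2)·0.2000) / (-5) = 1.2800
Iteration 3:
  u = (5 - (3)·1.2800) / (4) = 0.2900
  v = (-6 - (2)·0.2900) / (-5) = 1.3160
Iteration 4:
  u = (5 - (3)·1.3160) / (4) = 0.2630
  v = (-6 - (2)·0.2630) / (-5) = 1.3052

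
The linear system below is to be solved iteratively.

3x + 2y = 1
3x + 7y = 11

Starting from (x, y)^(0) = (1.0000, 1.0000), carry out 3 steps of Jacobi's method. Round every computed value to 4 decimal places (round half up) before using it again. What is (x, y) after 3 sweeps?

(-0.8095, 1.7551)

Iteration 1:
  x = (1 - (2)·1.0000) / (3) = -0.3333
  y = (11 - (3)·1.0000) / (7) = 1.1429
Iteration 2:
  x = (1 - (2)·1.1429) / (3) = -0.4286
  y = (11 - (3)·-0.3333) / (7) = 1.7143
Iteration 3:
  x = (1 - (2)·1.7143) / (3) = -0.8095
  y = (11 - (3)·-0.4286) / (7) = 1.7551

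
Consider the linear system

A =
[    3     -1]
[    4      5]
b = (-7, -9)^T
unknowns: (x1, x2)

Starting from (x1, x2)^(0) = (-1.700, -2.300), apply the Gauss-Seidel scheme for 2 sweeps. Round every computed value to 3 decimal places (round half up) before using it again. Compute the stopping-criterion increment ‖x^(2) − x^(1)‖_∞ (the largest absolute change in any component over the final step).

0.993

Iteration 1:
  x1 = (-7 - (-1)·-2.300) / (3) = -3.100
  x2 = (-9 - (4)·-3.100) / (5) = 0.680
Iteration 2:
  x1 = (-7 - (-1)·0.680) / (3) = -2.107
  x2 = (-9 - (4)·-2.107) / (5) = -0.114
Change: (0.993, -0.794) → max |·| = 0.993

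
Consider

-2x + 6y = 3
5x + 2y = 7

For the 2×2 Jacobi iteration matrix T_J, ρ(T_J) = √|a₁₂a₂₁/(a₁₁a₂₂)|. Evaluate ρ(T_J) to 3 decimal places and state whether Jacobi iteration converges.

2.739

a₁₂a₂₁/(a₁₁a₂₂) = (6)·(5) / ((-2)·(2)) = -7.500000
ρ = √|-7.500000| = √7.500000 = 2.739
ρ > 1, so Jacobi diverges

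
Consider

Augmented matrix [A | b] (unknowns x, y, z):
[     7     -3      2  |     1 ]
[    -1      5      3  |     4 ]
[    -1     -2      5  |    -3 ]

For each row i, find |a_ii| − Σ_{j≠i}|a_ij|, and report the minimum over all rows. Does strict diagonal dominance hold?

row 1: |7| − (3+2) = 2
row 2: |5| − (1+3) = 1
row 3: |5| − (1+2) = 2
minimum over rows = 1 → strictly diagonally dominant (convergence guaranteed)

1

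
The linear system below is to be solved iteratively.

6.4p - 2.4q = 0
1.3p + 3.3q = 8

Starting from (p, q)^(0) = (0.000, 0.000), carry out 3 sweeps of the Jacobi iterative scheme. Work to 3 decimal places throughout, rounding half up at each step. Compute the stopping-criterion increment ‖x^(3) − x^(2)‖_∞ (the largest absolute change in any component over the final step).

Iteration 1:
  p = (0 - (-2.4)·0.000) / (6.4) = 0.000
  q = (8 - (1.3)·0.000) / (3.3) = 2.424
Iteration 2:
  p = (0 - (-2.4)·2.424) / (6.4) = 0.909
  q = (8 - (1.3)·0.000) / (3.3) = 2.424
Iteration 3:
  p = (0 - (-2.4)·2.424) / (6.4) = 0.909
  q = (8 - (1.3)·0.909) / (3.3) = 2.066
Change: (0.000, -0.358) → max |·| = 0.358

0.358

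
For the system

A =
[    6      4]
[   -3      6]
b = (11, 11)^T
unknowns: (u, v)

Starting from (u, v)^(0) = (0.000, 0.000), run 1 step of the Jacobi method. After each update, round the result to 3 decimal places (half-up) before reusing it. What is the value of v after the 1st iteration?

Iteration 1:
  u = (11 - (4)·0.000) / (6) = 1.833
  v = (11 - (-3)·0.000) / (6) = 1.833

1.833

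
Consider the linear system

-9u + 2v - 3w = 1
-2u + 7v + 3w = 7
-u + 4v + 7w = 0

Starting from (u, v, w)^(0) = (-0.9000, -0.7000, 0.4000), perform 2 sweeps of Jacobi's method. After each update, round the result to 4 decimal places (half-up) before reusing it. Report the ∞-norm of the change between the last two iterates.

0.6551

Iteration 1:
  u = (1 - (2)·-0.7000 - (-3)·0.4000) / (-9) = -0.4000
  v = (7 - (-2)·-0.9000 - (3)·0.4000) / (7) = 0.5714
  w = (0 - (-1)·-0.9000 - (4)·-0.7000) / (7) = 0.2714
Iteration 2:
  u = (1 - (2)·0.5714 - (-3)·0.2714) / (-9) = -0.0746
  v = (7 - (-2)·-0.4000 - (3)·0.2714) / (7) = 0.7694
  w = (0 - (-1)·-0.4000 - (4)·0.5714) / (7) = -0.3837
Change: (0.3254, 0.1980, -0.6551) → max |·| = 0.6551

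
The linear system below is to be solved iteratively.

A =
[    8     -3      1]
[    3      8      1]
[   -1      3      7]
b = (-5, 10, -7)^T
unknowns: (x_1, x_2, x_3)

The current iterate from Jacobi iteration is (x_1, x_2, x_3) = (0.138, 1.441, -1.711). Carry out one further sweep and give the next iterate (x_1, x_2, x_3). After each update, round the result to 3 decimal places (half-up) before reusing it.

One sweep:
  x_1 = (-5 - (-3)·1.441 - (1)·-1.711) / (8) = 0.129
  x_2 = (10 - (3)·0.138 - (1)·-1.711) / (8) = 1.412
  x_3 = (-7 - (-1)·0.138 - (3)·1.441) / (7) = -1.598

(0.129, 1.412, -1.598)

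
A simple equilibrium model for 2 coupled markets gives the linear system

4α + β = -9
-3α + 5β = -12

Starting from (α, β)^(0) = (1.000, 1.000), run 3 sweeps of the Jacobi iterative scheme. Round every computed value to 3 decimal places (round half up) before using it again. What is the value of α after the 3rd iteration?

Iteration 1:
  α = (-9 - (1)·1.000) / (4) = -2.500
  β = (-12 - (-3)·1.000) / (5) = -1.800
Iteration 2:
  α = (-9 - (1)·-1.800) / (4) = -1.800
  β = (-12 - (-3)·-2.500) / (5) = -3.900
Iteration 3:
  α = (-9 - (1)·-3.900) / (4) = -1.275
  β = (-12 - (-3)·-1.800) / (5) = -3.480

-1.275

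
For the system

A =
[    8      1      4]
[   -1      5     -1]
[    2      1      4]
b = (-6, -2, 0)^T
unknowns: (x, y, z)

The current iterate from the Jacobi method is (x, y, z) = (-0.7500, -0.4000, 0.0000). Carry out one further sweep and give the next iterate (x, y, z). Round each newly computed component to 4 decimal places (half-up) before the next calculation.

One sweep:
  x = (-6 - (1)·-0.4000 - (4)·0.0000) / (8) = -0.7000
  y = (-2 - (-1)·-0.7500 - (-1)·0.0000) / (5) = -0.5500
  z = (0 - (2)·-0.7500 - (1)·-0.4000) / (4) = 0.4750

(-0.7000, -0.5500, 0.4750)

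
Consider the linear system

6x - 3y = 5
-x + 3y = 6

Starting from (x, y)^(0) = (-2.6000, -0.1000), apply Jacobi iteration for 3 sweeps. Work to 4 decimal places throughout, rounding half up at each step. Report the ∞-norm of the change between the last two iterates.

0.5639

Iteration 1:
  x = (5 - (-3)·-0.1000) / (6) = 0.7833
  y = (6 - (-1)·-2.6000) / (3) = 1.1333
Iteration 2:
  x = (5 - (-3)·1.1333) / (6) = 1.4000
  y = (6 - (-1)·0.7833) / (3) = 2.2611
Iteration 3:
  x = (5 - (-3)·2.2611) / (6) = 1.9639
  y = (6 - (-1)·1.4000) / (3) = 2.4667
Change: (0.5639, 0.2056) → max |·| = 0.5639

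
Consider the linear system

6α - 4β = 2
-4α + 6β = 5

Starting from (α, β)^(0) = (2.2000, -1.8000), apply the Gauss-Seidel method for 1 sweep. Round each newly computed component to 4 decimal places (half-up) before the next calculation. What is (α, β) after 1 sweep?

Iteration 1:
  α = (2 - (-4)·-1.8000) / (6) = -0.8667
  β = (5 - (-4)·-0.8667) / (6) = 0.2555

(-0.8667, 0.2555)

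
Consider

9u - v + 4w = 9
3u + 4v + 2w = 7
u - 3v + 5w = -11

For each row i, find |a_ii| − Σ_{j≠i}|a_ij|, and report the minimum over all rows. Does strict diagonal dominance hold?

-1

row 1: |9| − (1+4) = 4
row 2: |4| − (3+2) = -1
row 3: |5| − (1+3) = 1
minimum over rows = -1 → not strictly diagonally dominant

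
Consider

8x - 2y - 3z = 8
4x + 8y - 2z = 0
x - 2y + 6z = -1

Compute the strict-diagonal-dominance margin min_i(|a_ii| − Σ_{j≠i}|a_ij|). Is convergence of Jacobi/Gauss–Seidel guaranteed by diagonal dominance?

row 1: |8| − (2+3) = 3
row 2: |8| − (4+2) = 2
row 3: |6| − (1+2) = 3
minimum over rows = 2 → strictly diagonally dominant (convergence guaranteed)

2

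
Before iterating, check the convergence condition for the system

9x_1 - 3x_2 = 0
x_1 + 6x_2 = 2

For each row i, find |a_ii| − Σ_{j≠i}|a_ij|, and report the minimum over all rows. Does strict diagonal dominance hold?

5

row 1: |9| − (3) = 6
row 2: |6| − (1) = 5
minimum over rows = 5 → strictly diagonally dominant (convergence guaranteed)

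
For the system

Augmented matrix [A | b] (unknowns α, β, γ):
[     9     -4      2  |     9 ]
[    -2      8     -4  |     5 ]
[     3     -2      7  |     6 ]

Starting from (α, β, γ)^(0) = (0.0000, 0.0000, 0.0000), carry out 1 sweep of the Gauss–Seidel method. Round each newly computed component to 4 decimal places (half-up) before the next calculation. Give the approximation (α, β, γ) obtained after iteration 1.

Iteration 1:
  α = (9 - (-4)·0.0000 - (2)·0.0000) / (9) = 1.0000
  β = (5 - (-2)·1.0000 - (-4)·0.0000) / (8) = 0.8750
  γ = (6 - (3)·1.0000 - (-2)·0.8750) / (7) = 0.6786

(1.0000, 0.8750, 0.6786)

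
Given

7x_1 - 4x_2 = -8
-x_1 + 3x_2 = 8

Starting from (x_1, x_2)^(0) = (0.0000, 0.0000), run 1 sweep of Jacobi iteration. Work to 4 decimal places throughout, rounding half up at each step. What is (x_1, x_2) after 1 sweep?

(-1.1429, 2.6667)

Iteration 1:
  x_1 = (-8 - (-4)·0.0000) / (7) = -1.1429
  x_2 = (8 - (-1)·0.0000) / (3) = 2.6667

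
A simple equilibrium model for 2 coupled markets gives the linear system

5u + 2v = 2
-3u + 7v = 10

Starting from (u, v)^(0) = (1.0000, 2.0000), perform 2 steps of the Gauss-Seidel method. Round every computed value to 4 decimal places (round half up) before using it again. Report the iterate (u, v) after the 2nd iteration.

Iteration 1:
  u = (2 - (2)·2.0000) / (5) = -0.4000
  v = (10 - (-3)·-0.4000) / (7) = 1.2571
Iteration 2:
  u = (2 - (2)·1.2571) / (5) = -0.1028
  v = (10 - (-3)·-0.1028) / (7) = 1.3845

(-0.1028, 1.3845)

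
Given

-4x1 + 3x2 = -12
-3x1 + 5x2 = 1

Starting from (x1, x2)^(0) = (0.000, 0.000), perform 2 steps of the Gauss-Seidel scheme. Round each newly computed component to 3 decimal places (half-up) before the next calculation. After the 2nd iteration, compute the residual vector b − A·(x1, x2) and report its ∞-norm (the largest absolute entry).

2.700

Iteration 1:
  x1 = (-12 - (3)·0.000) / (-4) = 3.000
  x2 = (1 - (-3)·3.000) / (5) = 2.000
Iteration 2:
  x1 = (-12 - (3)·2.000) / (-4) = 4.500
  x2 = (1 - (-3)·4.500) / (5) = 2.900
Residual b − A·x = (-2.700, 0.000); ∞-norm = 2.700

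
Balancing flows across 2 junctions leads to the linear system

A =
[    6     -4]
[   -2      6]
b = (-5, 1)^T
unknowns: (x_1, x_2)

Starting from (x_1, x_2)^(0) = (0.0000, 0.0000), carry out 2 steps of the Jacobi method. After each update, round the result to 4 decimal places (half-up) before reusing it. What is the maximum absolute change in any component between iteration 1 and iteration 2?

0.2778

Iteration 1:
  x_1 = (-5 - (-4)·0.0000) / (6) = -0.8333
  x_2 = (1 - (-2)·0.0000) / (6) = 0.1667
Iteration 2:
  x_1 = (-5 - (-4)·0.1667) / (6) = -0.7222
  x_2 = (1 - (-2)·-0.8333) / (6) = -0.1111
Change: (0.1111, -0.2778) → max |·| = 0.2778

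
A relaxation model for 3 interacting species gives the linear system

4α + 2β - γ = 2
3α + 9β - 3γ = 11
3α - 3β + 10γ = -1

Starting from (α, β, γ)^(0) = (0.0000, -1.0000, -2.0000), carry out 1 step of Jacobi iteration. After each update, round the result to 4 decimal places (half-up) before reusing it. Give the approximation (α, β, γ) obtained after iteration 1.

Iteration 1:
  α = (2 - (2)·-1.0000 - (-1)·-2.0000) / (4) = 0.5000
  β = (11 - (3)·0.0000 - (-3)·-2.0000) / (9) = 0.5556
  γ = (-1 - (3)·0.0000 - (-3)·-1.0000) / (10) = -0.4000

(0.5000, 0.5556, -0.4000)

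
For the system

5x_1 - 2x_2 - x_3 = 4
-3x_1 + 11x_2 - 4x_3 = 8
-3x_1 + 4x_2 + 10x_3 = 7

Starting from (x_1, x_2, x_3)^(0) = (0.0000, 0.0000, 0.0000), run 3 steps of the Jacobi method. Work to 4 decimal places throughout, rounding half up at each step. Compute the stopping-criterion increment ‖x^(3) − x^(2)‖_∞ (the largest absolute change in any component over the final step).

Iteration 1:
  x_1 = (4 - (-2)·0.0000 - (-1)·0.0000) / (5) = 0.8000
  x_2 = (8 - (-3)·0.0000 - (-4)·0.0000) / (11) = 0.7273
  x_3 = (7 - (-3)·0.0000 - (4)·0.0000) / (10) = 0.7000
Iteration 2:
  x_1 = (4 - (-2)·0.7273 - (-1)·0.7000) / (5) = 1.2309
  x_2 = (8 - (-3)·0.8000 - (-4)·0.7000) / (11) = 1.2000
  x_3 = (7 - (-3)·0.8000 - (4)·0.7273) / (10) = 0.6491
Iteration 3:
  x_1 = (4 - (-2)·1.2000 - (-1)·0.6491) / (5) = 1.4098
  x_2 = (8 - (-3)·1.2309 - (-4)·0.6491) / (11) = 1.2990
  x_3 = (7 - (-3)·1.2309 - (4)·1.2000) / (10) = 0.5893
Change: (0.1789, 0.0990, -0.0598) → max |·| = 0.1789

0.1789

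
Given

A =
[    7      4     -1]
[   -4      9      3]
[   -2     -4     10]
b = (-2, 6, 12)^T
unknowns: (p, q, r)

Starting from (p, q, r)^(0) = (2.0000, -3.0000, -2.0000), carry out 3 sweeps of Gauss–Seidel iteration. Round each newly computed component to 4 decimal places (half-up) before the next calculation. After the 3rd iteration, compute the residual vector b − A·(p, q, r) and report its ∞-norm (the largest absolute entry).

3.2581

Iteration 1:
  p = (-2 - (4)·-3.0000 - (-1)·-2.0000) / (7) = 1.1429
  q = (6 - (-4)·1.1429 - (3)·-2.0000) / (9) = 1.8413
  r = (12 - (-2)·1.1429 - (-4)·1.8413) / (10) = 2.1651
Iteration 2:
  p = (-2 - (4)·1.8413 - (-1)·2.1651) / (7) = -1.0286
  q = (6 - (-4)·-1.0286 - (3)·2.1651) / (9) = -0.5122
  r = (12 - (-2)·-1.0286 - (-4)·-0.5122) / (10) = 0.7894
Iteration 3:
  p = (-2 - (4)·-0.5122 - (-1)·0.7894) / (7) = 0.1197
  q = (6 - (-4)·0.1197 - (3)·0.7894) / (9) = 0.4567
  r = (12 - (-2)·0.1197 - (-4)·0.4567) / (10) = 1.4066
Residual b − A·x = (-3.2581, -1.8513, 0.0002); ∞-norm = 3.2581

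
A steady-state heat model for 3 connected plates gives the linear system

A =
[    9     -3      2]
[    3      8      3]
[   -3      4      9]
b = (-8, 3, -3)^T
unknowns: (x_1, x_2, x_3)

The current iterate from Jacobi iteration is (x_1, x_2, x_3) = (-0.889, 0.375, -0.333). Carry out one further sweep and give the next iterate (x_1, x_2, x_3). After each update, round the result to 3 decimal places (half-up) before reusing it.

(-0.690, 0.833, -0.796)

One sweep:
  x_1 = (-8 - (-3)·0.375 - (2)·-0.333) / (9) = -0.690
  x_2 = (3 - (3)·-0.889 - (3)·-0.333) / (8) = 0.833
  x_3 = (-3 - (-3)·-0.889 - (4)·0.375) / (9) = -0.796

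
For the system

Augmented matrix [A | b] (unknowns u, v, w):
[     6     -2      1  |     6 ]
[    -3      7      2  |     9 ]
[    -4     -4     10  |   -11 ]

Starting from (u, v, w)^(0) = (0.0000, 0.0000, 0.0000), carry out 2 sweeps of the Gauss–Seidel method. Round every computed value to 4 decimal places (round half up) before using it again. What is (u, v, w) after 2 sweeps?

(1.5738, 1.9643, 0.3152)

Iteration 1:
  u = (6 - (-2)·0.0000 - (1)·0.0000) / (6) = 1.0000
  v = (9 - (-3)·1.0000 - (2)·0.0000) / (7) = 1.7143
  w = (-11 - (-4)·1.0000 - (-4)·1.7143) / (10) = -0.0143
Iteration 2:
  u = (6 - (-2)·1.7143 - (1)·-0.0143) / (6) = 1.5738
  v = (9 - (-3)·1.5738 - (2)·-0.0143) / (7) = 1.9643
  w = (-11 - (-4)·1.5738 - (-4)·1.9643) / (10) = 0.3152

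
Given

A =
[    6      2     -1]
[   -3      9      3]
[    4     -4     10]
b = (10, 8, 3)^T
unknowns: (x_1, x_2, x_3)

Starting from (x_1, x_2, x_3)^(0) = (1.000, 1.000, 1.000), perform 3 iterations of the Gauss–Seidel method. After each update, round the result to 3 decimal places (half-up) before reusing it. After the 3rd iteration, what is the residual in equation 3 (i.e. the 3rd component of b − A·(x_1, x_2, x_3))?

-0.004

Iteration 1:
  x_1 = (10 - (2)·1.000 - (-1)·1.000) / (6) = 1.500
  x_2 = (8 - (-3)·1.500 - (3)·1.000) / (9) = 1.056
  x_3 = (3 - (4)·1.500 - (-4)·1.056) / (10) = 0.122
Iteration 2:
  x_1 = (10 - (2)·1.056 - (-1)·0.122) / (6) = 1.335
  x_2 = (8 - (-3)·1.335 - (3)·0.122) / (9) = 1.293
  x_3 = (3 - (4)·1.335 - (-4)·1.293) / (10) = 0.283
Iteration 3:
  x_1 = (10 - (2)·1.293 - (-1)·0.283) / (6) = 1.283
  x_2 = (8 - (-3)·1.283 - (3)·0.283) / (9) = 1.222
  x_3 = (3 - (4)·1.283 - (-4)·1.222) / (10) = 0.276
Residual b − A·x = (0.134, 0.023, -0.004)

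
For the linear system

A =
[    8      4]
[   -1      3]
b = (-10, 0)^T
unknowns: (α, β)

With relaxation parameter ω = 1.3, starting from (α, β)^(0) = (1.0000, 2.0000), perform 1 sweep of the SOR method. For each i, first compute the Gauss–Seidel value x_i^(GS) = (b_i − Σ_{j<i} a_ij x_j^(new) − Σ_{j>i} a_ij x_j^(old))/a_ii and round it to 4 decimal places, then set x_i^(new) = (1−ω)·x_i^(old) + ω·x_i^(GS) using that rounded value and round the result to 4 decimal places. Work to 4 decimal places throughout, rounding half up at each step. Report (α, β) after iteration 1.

Iteration 1:
  α: GS value = (-10 - (4)·2.0000) / (8) = -2.2500;  α ← (1−ω)·1.0000 + ω·-2.2500 = -3.2250
  β: GS value = (0 - (-1)·-3.2250) / (3) = -1.0750;  β ← (1−ω)·2.0000 + ω·-1.0750 = -1.9975

(-3.2250, -1.9975)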